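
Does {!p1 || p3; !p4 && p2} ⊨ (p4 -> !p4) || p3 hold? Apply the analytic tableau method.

Yes

Initial set: {(!p1 || p3); (!p4 && p2); !((p4 -> !p4) || p3)}.
(!p4 && p2): α-rule — add !p4, p2.
!((p4 -> !p4) || p3): α-rule — add !(p4 -> !p4), !p3.
!(p4 -> !p4): α-rule — add p4, !!p4.
× closes — contains both p4 and !p4.
All 1 branch closes.
Every branch closed, so the premises entail the conclusion.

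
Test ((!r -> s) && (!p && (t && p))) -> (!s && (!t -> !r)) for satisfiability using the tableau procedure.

Satisfiable

Initial set: {(((!r -> s) && (!p && (t && p))) -> (!s && (!t -> !r)))}.
(((!r -> s) && (!p && (t && p))) -> (!s && (!t -> !r))): β-rule — branch into !((!r -> s) && (!p && (t && p)))  //  (!s && (!t -> !r)).
  branch 1 (add !((!r -> s) && (!p && (t && p)))):
    !((!r -> s) && (!p && (t && p))): β-rule — branch into !(!r -> s)  //  !(!p && (t && p)).
      branch 1.1 (add !(!r -> s)):
        !(!r -> s): α-rule — add !r, !s.
        ○ open, literals {r=0, s=0}.
      branch 1.2 (add !(!p && (t && p))):
        !(!p && (t && p)): β-rule — branch into !!p  //  !(t && p).
          branch 1.2.1 (add !!p):
            ○ open, literals {p=1}.
          branch 1.2.2 (add !(t && p)):
            !(t && p): β-rule — branch into !t  //  !p.
              branch 1.2.2.1 (add !t):
                ○ open, literals {t=0}.
              branch 1.2.2.2 (add !p):
                ○ open, literals {p=0}.
  branch 2 (add (!s && (!t -> !r))):
    (!s && (!t -> !r)): α-rule — add !s, (!t -> !r).
    (!t -> !r): β-rule — branch into !!t  //  !r.
      branch 2.1 (add !!t):
        ○ open, literals {s=0, t=1}.
      branch 2.2 (add !r):
        ○ open, literals {r=0, s=0}.
0 branches closed, 6 open.
An open branch gives a satisfying assignment: r=0, s=0.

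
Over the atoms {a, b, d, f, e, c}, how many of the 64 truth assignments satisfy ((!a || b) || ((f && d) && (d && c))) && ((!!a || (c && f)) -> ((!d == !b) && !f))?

28

Initial set: {(((!a || b) || ((f && d) && (d && c))) && ((!!a || (c && f)) -> ((!d == !b) && !f)))}.
(((!a || b) || ((f && d) && (d && c))) && ((!!a || (c && f)) -> ((!d == !b) && !f))): α-rule — add ((!a || b) || ((f && d) && (d && c))), ((!!a || (c && f)) -> ((!d == !b) && !f)).
((!a || b) || ((f && d) && (d && c))): β-rule — branch into (!a || b)  //  ((f && d) && (d && c)).
  branch 1 (add (!a || b)):
    ((!!a || (c && f)) -> ((!d == !b) && !f)): β-rule — branch into !(!!a || (c && f))  //  ((!d == !b) && !f).
      branch 1.1 (add !(!!a || (c && f))):
        !(!!a || (c && f)): α-rule — add !!!a, !(c && f).
        !!!a: drop double negation, giving !a.
        (!a || b): β-rule — branch into !a  //  b.
          branch 1.1.1 (add !a):
            !(c && f): β-rule — branch into !c  //  !f.
              branch 1.1.1.1 (add !c):
                ○ open, literals {a=F, c=F}.
              branch 1.1.1.2 (add !f):
                ○ open, literals {a=F, f=F}.
          branch 1.1.2 (add b):
            !(c && f): β-rule — branch into !c  //  !f.
              branch 1.1.2.1 (add !c):
                ○ open, literals {a=F, b=T, c=F}.
              branch 1.1.2.2 (add !f):
                ○ open, literals {a=F, b=T, f=F}.
      branch 1.2 (add ((!d == !b) && !f)):
        ((!d == !b) && !f): α-rule — add (!d == !b), !f.
        (!a || b): β-rule — branch into !a  //  b.
          branch 1.2.1 (add !a):
            (!d == !b): β-rule — branch into !d, !b  //  !!d, !!b.
              branch 1.2.1.1 (add !d, !b):
                ○ open, literals {a=F, b=F, d=F, f=F}.
              branch 1.2.1.2 (add !!d, !!b):
                ○ open, literals {a=F, b=T, d=T, f=F}.
          branch 1.2.2 (add b):
            (!d == !b): β-rule — branch into !d, !b  //  !!d, !!b.
              branch 1.2.2.1 (add !d, !b):
                × closes — contains both b and !b.
              branch 1.2.2.2 (add !!d, !!b):
                ○ open, literals {b=T, d=T, f=F}.
  branch 2 (add ((f && d) && (d && c))):
    ((f && d) && (d && c)): α-rule — add (f && d), (d && c).
    (f && d): α-rule — add f, d.
    (d && c): α-rule — add d, c.
    ((!!a || (c && f)) -> ((!d == !b) && !f)): β-rule — branch into !(!!a || (c && f))  //  ((!d == !b) && !f).
      branch 2.1 (add !(!!a || (c && f))):
        !(!!a || (c && f)): α-rule — add !!!a, !(c && f).
        !!!a: drop double negation, giving !a.
        !(c && f): β-rule — branch into !c  //  !f.
          branch 2.1.1 (add !c):
            × closes — contains both c and !c.
          branch 2.1.2 (add !f):
            × closes — contains both f and !f.
      branch 2.2 (add ((!d == !b) && !f)):
        ((!d == !b) && !f): α-rule — add (!d == !b), !f.
        × closes — contains both f and !f.
4 branches closed, 7 open.
Each open branch fixes some atoms; the unmentioned ones are free. Counting distinct full assignments: branch {a=F, c=F} (b, d, f, e) contributes 16 new; branch {a=F, f=F} (b, d, e, c) contributes 8 new; branch {a=F, b=T, c=F} (d, f, e) contributes 0 new; branch {a=F, b=T, f=F} (d, e, c) contributes 0 new; branch {a=F, b=F, d=F, f=F} (e, c) contributes 0 new; branch {a=F, b=T, d=T, f=F} (e, c) contributes 0 new; branch {b=T, d=T, f=F} (a, e, c) contributes 4 new. Total: 28.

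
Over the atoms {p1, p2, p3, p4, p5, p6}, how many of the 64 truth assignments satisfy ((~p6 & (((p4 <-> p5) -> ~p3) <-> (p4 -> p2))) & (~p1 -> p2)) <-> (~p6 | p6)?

Initial set: {T (((~p6 & (((p4 <-> p5) -> ~p3) <-> (p4 -> p2))) & (~p1 -> p2)) <-> (~p6 | p6))}.
T (((~p6 & (((p4 <-> p5) -> ~p3) <-> (p4 -> p2))) & (~p1 -> p2)) <-> (~p6 | p6)): β-rule — branch into T ((~p6 & (((p4 <-> p5) -> ~p3) <-> (p4 -> p2))) & (~p1 -> p2)), T (~p6 | p6)  //  F ((~p6 & (((p4 <-> p5) -> ~p3) <-> (p4 -> p2))) & (~p1 -> p2)), F (~p6 | p6).
  branch 1 (add T ((~p6 & (((p4 <-> p5) -> ~p3) <-> (p4 -> p2))) & (~p1 -> p2)), T (~p6 | p6)):
    T ((~p6 & (((p4 <-> p5) -> ~p3) <-> (p4 -> p2))) & (~p1 -> p2)): α-rule — add T (~p6 & (((p4 <-> p5) -> ~p3) <-> (p4 -> p2))), T (~p1 -> p2).
    T (~p6 & (((p4 <-> p5) -> ~p3) <-> (p4 -> p2))): α-rule — add T ~p6, T (((p4 <-> p5) -> ~p3) <-> (p4 -> p2)).
    T (~p6 | p6): β-rule — branch into T ~p6  //  T p6.
      branch 1.1 (add T ~p6):
        T (~p1 -> p2): β-rule — branch into F ~p1  //  T p2.
          branch 1.1.1 (add F ~p1):
            T (((p4 <-> p5) -> ~p3) <-> (p4 -> p2)): β-rule — branch into T ((p4 <-> p5) -> ~p3), T (p4 -> p2)  //  F ((p4 <-> p5) -> ~p3), F (p4 -> p2).
              branch 1.1.1.1 (add T ((p4 <-> p5) -> ~p3), T (p4 -> p2)):
                T ((p4 <-> p5) -> ~p3): β-rule — branch into F (p4 <-> p5)  //  T ~p3.
                  branch 1.1.1.1.1 (add F (p4 <-> p5)):
                    T (p4 -> p2): β-rule — branch into F p4  //  T p2.
                      branch 1.1.1.1.1.1 (add F p4):
                        F (p4 <-> p5): β-rule — branch into T p4, F p5  //  F p4, T p5.
                          branch 1.1.1.1.1.1.1 (add T p4, F p5):
                            × closes — contains both p4 and ~p4.
                          branch 1.1.1.1.1.1.2 (add F p4, T p5):
                            ○ open, literals {p1=T, p4=F, p5=T, p6=F}.
                      branch 1.1.1.1.1.2 (add T p2):
                        F (p4 <-> p5): β-rule — branch into T p4, F p5  //  F p4, T p5.
                          branch 1.1.1.1.1.2.1 (add T p4, F p5):
                            ○ open, literals {p1=T, p2=T, p4=T, p5=F, p6=F}.
                          branch 1.1.1.1.1.2.2 (add F p4, T p5):
                            ○ open, literals {p1=T, p2=T, p4=F, p5=T, p6=F}.
                  branch 1.1.1.1.2 (add T ~p3):
                    T (p4 -> p2): β-rule — branch into F p4  //  T p2.
                      branch 1.1.1.1.2.1 (add F p4):
                        ○ open, literals {p1=T, p3=F, p4=F, p6=F}.
                      branch 1.1.1.1.2.2 (add T p2):
                        ○ open, literals {p1=T, p2=T, p3=F, p6=F}.
              branch 1.1.1.2 (add F ((p4 <-> p5) -> ~p3), F (p4 -> p2)):
                F ((p4 <-> p5) -> ~p3): α-rule — add T (p4 <-> p5), F ~p3.
                F (p4 -> p2): α-rule — add T p4, F p2.
                T (p4 <-> p5): β-rule — branch into T p4, T p5  //  F p4, F p5.
                  branch 1.1.1.2.1 (add T p4, T p5):
                    ○ open, literals {p1=T, p2=F, p3=T, p4=T, p5=T, p6=F}.
                  branch 1.1.1.2.2 (add F p4, F p5):
                    × closes — contains both p4 and ~p4.
          branch 1.1.2 (add T p2):
            T (((p4 <-> p5) -> ~p3) <-> (p4 -> p2)): β-rule — branch into T ((p4 <-> p5) -> ~p3), T (p4 -> p2)  //  F ((p4 <-> p5) -> ~p3), F (p4 -> p2).
              branch 1.1.2.1 (add T ((p4 <-> p5) -> ~p3), T (p4 -> p2)):
                T ((p4 <-> p5) -> ~p3): β-rule — branch into F (p4 <-> p5)  //  T ~p3.
                  branch 1.1.2.1.1 (add F (p4 <-> p5)):
                    T (p4 -> p2): β-rule — branch into F p4  //  T p2.
                      branch 1.1.2.1.1.1 (add F p4):
                        F (p4 <-> p5): β-rule — branch into T p4, F p5  //  F p4, T p5.
                          branch 1.1.2.1.1.1.1 (add T p4, F p5):
                            × closes — contains both p4 and ~p4.
                          branch 1.1.2.1.1.1.2 (add F p4, T p5):
                            ○ open, literals {p2=T, p4=F, p5=T, p6=F}.
                      branch 1.1.2.1.1.2 (add T p2):
                        F (p4 <-> p5): β-rule — branch into T p4, F p5  //  F p4, T p5.
                          branch 1.1.2.1.1.2.1 (add T p4, F p5):
                            ○ open, literals {p2=T, p4=T, p5=F, p6=F}.
                          branch 1.1.2.1.1.2.2 (add F p4, T p5):
                            ○ open, literals {p2=T, p4=F, p5=T, p6=F}.
                  branch 1.1.2.1.2 (add T ~p3):
                    T (p4 -> p2): β-rule — branch into F p4  //  T p2.
                      branch 1.1.2.1.2.1 (add F p4):
                        ○ open, literals {p2=T, p3=F, p4=F, p6=F}.
                      branch 1.1.2.1.2.2 (add T p2):
                        ○ open, literals {p2=T, p3=F, p6=F}.
              branch 1.1.2.2 (add F ((p4 <-> p5) -> ~p3), F (p4 -> p2)):
                F ((p4 <-> p5) -> ~p3): α-rule — add T (p4 <-> p5), F ~p3.
                F (p4 -> p2): α-rule — add T p4, F p2.
                × closes — contains both p2 and ~p2.
      branch 1.2 (add T p6):
        × closes — contains both p6 and ~p6.
  branch 2 (add F ((~p6 & (((p4 <-> p5) -> ~p3) <-> (p4 -> p2))) & (~p1 -> p2)), F (~p6 | p6)):
    F (~p6 | p6): α-rule — add F ~p6, F p6.
    × closes — contains both p6 and ~p6.
6 branches closed, 11 open.
Each open branch fixes some atoms; the unmentioned ones are free. Counting distinct full assignments: branch {p1=T, p4=F, p5=T, p6=F} (p2, p3) contributes 4 new; branch {p1=T, p2=T, p4=T, p5=F, p6=F} (p3) contributes 2 new; branch {p1=T, p2=T, p4=F, p5=T, p6=F} (p3) contributes 0 new; branch {p1=T, p3=F, p4=F, p6=F} (p2, p5) contributes 2 new; branch {p1=T, p2=T, p3=F, p6=F} (p4, p5) contributes 1 new; branch {p1=T, p2=F, p3=T, p4=T, p5=T, p6=F} (none free) contributes 1 new; branch {p2=T, p4=F, p5=T, p6=F} (p1, p3) contributes 2 new; branch {p2=T, p4=T, p5=F, p6=F} (p1, p3) contributes 2 new; branch {p2=T, p4=F, p5=T, p6=F} (p1, p3) contributes 0 new; branch {p2=T, p3=F, p4=F, p6=F} (p1, p5) contributes 1 new; branch {p2=T, p3=F, p6=F} (p1, p4, p5) contributes 1 new. Total: 16.

16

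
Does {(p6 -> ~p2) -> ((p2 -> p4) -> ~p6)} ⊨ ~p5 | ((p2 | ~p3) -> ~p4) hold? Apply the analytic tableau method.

No

Initial set: {T ((p6 -> ~p2) -> ((p2 -> p4) -> ~p6)); F (~p5 | ((p2 | ~p3) -> ~p4))}.
F (~p5 | ((p2 | ~p3) -> ~p4)): α-rule — add F ~p5, F ((p2 | ~p3) -> ~p4).
F ((p2 | ~p3) -> ~p4): α-rule — add T (p2 | ~p3), F ~p4.
T ((p6 -> ~p2) -> ((p2 -> p4) -> ~p6)): β-rule — branch into F (p6 -> ~p2)  //  T ((p2 -> p4) -> ~p6).
  branch 1 (add F (p6 -> ~p2)):
    F (p6 -> ~p2): α-rule — add T p6, F ~p2.
    T (p2 | ~p3): β-rule — branch into T p2  //  T ~p3.
      branch 1.1 (add T p2):
        ○ open, literals {p2=true, p4=true, p5=true, p6=true}.
      branch 1.2 (add T ~p3):
        ○ open, literals {p2=true, p3=false, p4=true, p5=true, p6=true}.
  branch 2 (add T ((p2 -> p4) -> ~p6)):
    T (p2 | ~p3): β-rule — branch into T p2  //  T ~p3.
      branch 2.1 (add T p2):
        T ((p2 -> p4) -> ~p6): β-rule — branch into F (p2 -> p4)  //  T ~p6.
          branch 2.1.1 (add F (p2 -> p4)):
            F (p2 -> p4): α-rule — add T p2, F p4.
            × closes — contains both p4 and ~p4.
          branch 2.1.2 (add T ~p6):
            ○ open, literals {p2=true, p4=true, p5=true, p6=false}.
      branch 2.2 (add T ~p3):
        T ((p2 -> p4) -> ~p6): β-rule — branch into F (p2 -> p4)  //  T ~p6.
          branch 2.2.1 (add F (p2 -> p4)):
            F (p2 -> p4): α-rule — add T p2, F p4.
            × closes — contains both p4 and ~p4.
          branch 2.2.2 (add T ~p6):
            ○ open, literals {p3=false, p4=true, p5=true, p6=false}.
2 branches closed, 4 open.
An open branch gives a countermodel: p2=true, p4=true, p5=true, p6=true (unmentioned atoms arbitrary); the premises hold there but the conclusion fails.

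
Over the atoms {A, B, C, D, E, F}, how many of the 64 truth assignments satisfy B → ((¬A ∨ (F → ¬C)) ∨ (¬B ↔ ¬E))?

62

Initial set: {(B → ((¬A ∨ (F → ¬C)) ∨ (¬B ↔ ¬E)))}.
(B → ((¬A ∨ (F → ¬C)) ∨ (¬B ↔ ¬E))): β-rule — branch into ¬B  //  ((¬A ∨ (F → ¬C)) ∨ (¬B ↔ ¬E)).
  branch 1 (add ¬B):
    ○ open, literals {B=F}.
  branch 2 (add ((¬A ∨ (F → ¬C)) ∨ (¬B ↔ ¬E))):
    ((¬A ∨ (F → ¬C)) ∨ (¬B ↔ ¬E)): β-rule — branch into (¬A ∨ (F → ¬C))  //  (¬B ↔ ¬E).
      branch 2.1 (add (¬A ∨ (F → ¬C))):
        (¬A ∨ (F → ¬C)): β-rule — branch into ¬A  //  (F → ¬C).
          branch 2.1.1 (add ¬A):
            ○ open, literals {A=F}.
          branch 2.1.2 (add (F → ¬C)):
            (F → ¬C): β-rule — branch into ¬F  //  ¬C.
              branch 2.1.2.1 (add ¬F):
                ○ open, literals {F=F}.
              branch 2.1.2.2 (add ¬C):
                ○ open, literals {C=F}.
      branch 2.2 (add (¬B ↔ ¬E)):
        (¬B ↔ ¬E): β-rule — branch into ¬B, ¬E  //  ¬¬B, ¬¬E.
          branch 2.2.1 (add ¬B, ¬E):
            ○ open, literals {B=F, E=F}.
          branch 2.2.2 (add ¬¬B, ¬¬E):
            ○ open, literals {B=T, E=T}.
0 branches closed, 6 open.
Each open branch fixes some atoms; the unmentioned ones are free. Counting distinct full assignments: branch {B=F} (A, C, D, E, F) contributes 32 new; branch {A=F} (B, C, D, E, F) contributes 16 new; branch {F=F} (A, B, C, D, E) contributes 8 new; branch {C=F} (A, B, D, E, F) contributes 4 new; branch {B=F, E=F} (A, C, D, F) contributes 0 new; branch {B=T, E=T} (A, C, D, F) contributes 2 new. Total: 62.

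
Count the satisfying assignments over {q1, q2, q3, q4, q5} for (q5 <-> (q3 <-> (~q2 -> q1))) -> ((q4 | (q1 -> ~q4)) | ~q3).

Initial set: {T ((q5 <-> (q3 <-> (~q2 -> q1))) -> ((q4 | (q1 -> ~q4)) | ~q3))}.
T ((q5 <-> (q3 <-> (~q2 -> q1))) -> ((q4 | (q1 -> ~q4)) | ~q3)): β-rule — branch into F (q5 <-> (q3 <-> (~q2 -> q1)))  //  T ((q4 | (q1 -> ~q4)) | ~q3).
  branch 1 (add F (q5 <-> (q3 <-> (~q2 -> q1)))):
    F (q5 <-> (q3 <-> (~q2 -> q1))): β-rule — branch into T q5, F (q3 <-> (~q2 -> q1))  //  F q5, T (q3 <-> (~q2 -> q1)).
      branch 1.1 (add T q5, F (q3 <-> (~q2 -> q1))):
        F (q3 <-> (~q2 -> q1)): β-rule — branch into T q3, F (~q2 -> q1)  //  F q3, T (~q2 -> q1).
          branch 1.1.1 (add T q3, F (~q2 -> q1)):
            F (~q2 -> q1): α-rule — add T ~q2, F q1.
            ○ open, literals {q1=false, q2=false, q3=true, q5=true}.
          branch 1.1.2 (add F q3, T (~q2 -> q1)):
            T (~q2 -> q1): β-rule — branch into F ~q2  //  T q1.
              branch 1.1.2.1 (add F ~q2):
                ○ open, literals {q2=true, q3=false, q5=true}.
              branch 1.1.2.2 (add T q1):
                ○ open, literals {q1=true, q3=false, q5=true}.
      branch 1.2 (add F q5, T (q3 <-> (~q2 -> q1))):
        T (q3 <-> (~q2 -> q1)): β-rule — branch into T q3, T (~q2 -> q1)  //  F q3, F (~q2 -> q1).
          branch 1.2.1 (add T q3, T (~q2 -> q1)):
            T (~q2 -> q1): β-rule — branch into F ~q2  //  T q1.
              branch 1.2.1.1 (add F ~q2):
                ○ open, literals {q2=true, q3=true, q5=false}.
              branch 1.2.1.2 (add T q1):
                ○ open, literals {q1=true, q3=true, q5=false}.
          branch 1.2.2 (add F q3, F (~q2 -> q1)):
            F (~q2 -> q1): α-rule — add T ~q2, F q1.
            ○ open, literals {q1=false, q2=false, q3=false, q5=false}.
  branch 2 (add T ((q4 | (q1 -> ~q4)) | ~q3)):
    T ((q4 | (q1 -> ~q4)) | ~q3): β-rule — branch into T (q4 | (q1 -> ~q4))  //  T ~q3.
      branch 2.1 (add T (q4 | (q1 -> ~q4))):
        T (q4 | (q1 -> ~q4)): β-rule — branch into T q4  //  T (q1 -> ~q4).
          branch 2.1.1 (add T q4):
            ○ open, literals {q4=true}.
          branch 2.1.2 (add T (q1 -> ~q4)):
            T (q1 -> ~q4): β-rule — branch into F q1  //  T ~q4.
              branch 2.1.2.1 (add F q1):
                ○ open, literals {q1=false}.
              branch 2.1.2.2 (add T ~q4):
                ○ open, literals {q4=false}.
      branch 2.2 (add T ~q3):
        ○ open, literals {q3=false}.
0 branches closed, 10 open.
Each open branch fixes some atoms; the unmentioned ones are free. Counting distinct full assignments: branch {q1=false, q2=false, q3=true, q5=true} (q4) contributes 2 new; branch {q2=true, q3=false, q5=true} (q1, q4) contributes 4 new; branch {q1=true, q3=false, q5=true} (q2, q4) contributes 2 new; branch {q2=true, q3=true, q5=false} (q1, q4) contributes 4 new; branch {q1=true, q3=true, q5=false} (q2, q4) contributes 2 new; branch {q1=false, q2=false, q3=false, q5=false} (q4) contributes 2 new; branch {q4=true} (q1, q2, q3, q5) contributes 8 new; branch {q1=false} (q2, q3, q4, q5) contributes 4 new; branch {q4=false} (q1, q2, q3, q5) contributes 4 new; branch {q3=false} (q1, q2, q4, q5) contributes 0 new. Total: 32.

32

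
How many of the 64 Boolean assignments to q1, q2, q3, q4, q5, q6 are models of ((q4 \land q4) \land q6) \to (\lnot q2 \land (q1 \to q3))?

54

Initial set: {(((q4 \land q4) \land q6) \to (\lnot q2 \land (q1 \to q3)))}.
(((q4 \land q4) \land q6) \to (\lnot q2 \land (q1 \to q3))): β-rule — branch into \lnot ((q4 \land q4) \land q6)  //  (\lnot q2 \land (q1 \to q3)).
  branch 1 (add \lnot ((q4 \land q4) \land q6)):
    \lnot ((q4 \land q4) \land q6): β-rule — branch into \lnot (q4 \land q4)  //  \lnot q6.
      branch 1.1 (add \lnot (q4 \land q4)):
        \lnot (q4 \land q4): β-rule — branch into \lnot q4  //  \lnot q4.
          branch 1.1.1 (add \lnot q4):
            ○ open, literals {q4=0}.
          branch 1.1.2 (add \lnot q4):
            ○ open, literals {q4=0}.
      branch 1.2 (add \lnot q6):
        ○ open, literals {q6=0}.
  branch 2 (add (\lnot q2 \land (q1 \to q3))):
    (\lnot q2 \land (q1 \to q3)): α-rule — add \lnot q2, (q1 \to q3).
    (q1 \to q3): β-rule — branch into \lnot q1  //  q3.
      branch 2.1 (add \lnot q1):
        ○ open, literals {q1=0, q2=0}.
      branch 2.2 (add q3):
        ○ open, literals {q2=0, q3=1}.
0 branches closed, 5 open.
Each open branch fixes some atoms; the unmentioned ones are free. Counting distinct full assignments: branch {q4=0} (q1, q2, q3, q5, q6) contributes 32 new; branch {q4=0} (q1, q2, q3, q5, q6) contributes 0 new; branch {q6=0} (q1, q2, q3, q4, q5) contributes 16 new; branch {q1=0, q2=0} (q3, q4, q5, q6) contributes 4 new; branch {q2=0, q3=1} (q1, q4, q5, q6) contributes 2 new. Total: 54.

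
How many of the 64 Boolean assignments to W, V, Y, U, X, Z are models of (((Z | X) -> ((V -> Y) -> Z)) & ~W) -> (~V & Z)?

Initial set: {T ((((Z | X) -> ((V -> Y) -> Z)) & ~W) -> (~V & Z))}.
T ((((Z | X) -> ((V -> Y) -> Z)) & ~W) -> (~V & Z)): β-rule — branch into F (((Z | X) -> ((V -> Y) -> Z)) & ~W)  //  T (~V & Z).
  branch 1 (add F (((Z | X) -> ((V -> Y) -> Z)) & ~W)):
    F (((Z | X) -> ((V -> Y) -> Z)) & ~W): β-rule — branch into F ((Z | X) -> ((V -> Y) -> Z))  //  F ~W.
      branch 1.1 (add F ((Z | X) -> ((V -> Y) -> Z))):
        F ((Z | X) -> ((V -> Y) -> Z)): α-rule — add T (Z | X), F ((V -> Y) -> Z).
        F ((V -> Y) -> Z): α-rule — add T (V -> Y), F Z.
        T (Z | X): β-rule — branch into T Z  //  T X.
          branch 1.1.1 (add T Z):
            × closes — contains both Z and ~Z.
          branch 1.1.2 (add T X):
            T (V -> Y): β-rule — branch into F V  //  T Y.
              branch 1.1.2.1 (add F V):
                ○ open, literals {V=0, X=1, Z=0}.
              branch 1.1.2.2 (add T Y):
                ○ open, literals {X=1, Y=1, Z=0}.
      branch 1.2 (add F ~W):
        ○ open, literals {W=1}.
  branch 2 (add T (~V & Z)):
    T (~V & Z): α-rule — add T ~V, T Z.
    ○ open, literals {V=0, Z=1}.
1 branch closed, 4 open.
Each open branch fixes some atoms; the unmentioned ones are free. Counting distinct full assignments: branch {V=0, X=1, Z=0} (W, Y, U) contributes 8 new; branch {X=1, Y=1, Z=0} (W, V, U) contributes 4 new; branch {W=1} (V, Y, U, X, Z) contributes 26 new; branch {V=0, Z=1} (W, Y, U, X) contributes 8 new. Total: 46.

46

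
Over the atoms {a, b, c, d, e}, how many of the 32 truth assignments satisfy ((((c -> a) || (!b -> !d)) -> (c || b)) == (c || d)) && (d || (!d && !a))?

18

Initial set: {(((((c -> a) || (!b -> !d)) -> (c || b)) == (c || d)) && (d || (!d && !a)))}.
(((((c -> a) || (!b -> !d)) -> (c || b)) == (c || d)) && (d || (!d && !a))): α-rule — add ((((c -> a) || (!b -> !d)) -> (c || b)) == (c || d)), (d || (!d && !a)).
((((c -> a) || (!b -> !d)) -> (c || b)) == (c || d)): β-rule — branch into (((c -> a) || (!b -> !d)) -> (c || b)), (c || d)  //  !(((c -> a) || (!b -> !d)) -> (c || b)), !(c || d).
  branch 1 (add (((c -> a) || (!b -> !d)) -> (c || b)), (c || d)):
    (d || (!d && !a)): β-rule — branch into d  //  (!d && !a).
      branch 1.1 (add d):
        (((c -> a) || (!b -> !d)) -> (c || b)): β-rule — branch into !((c -> a) || (!b -> !d))  //  (c || b).
          branch 1.1.1 (add !((c -> a) || (!b -> !d))):
            !((c -> a) || (!b -> !d)): α-rule — add !(c -> a), !(!b -> !d).
            !(c -> a): α-rule — add c, !a.
            !(!b -> !d): α-rule — add !b, !!d.
            (c || d): β-rule — branch into c  //  d.
              branch 1.1.1.1 (add c):
                ○ open, literals {a=F, b=F, c=T, d=T}.
              branch 1.1.1.2 (add d):
                ○ open, literals {a=F, b=F, c=T, d=T}.
          branch 1.1.2 (add (c || b)):
            (c || d): β-rule — branch into c  //  d.
              branch 1.1.2.1 (add c):
                (c || b): β-rule — branch into c  //  b.
                  branch 1.1.2.1.1 (add c):
                    ○ open, literals {c=T, d=T}.
                  branch 1.1.2.1.2 (add b):
                    ○ open, literals {b=T, c=T, d=T}.
              branch 1.1.2.2 (add d):
                (c || b): β-rule — branch into c  //  b.
                  branch 1.1.2.2.1 (add c):
                    ○ open, literals {c=T, d=T}.
                  branch 1.1.2.2.2 (add b):
                    ○ open, literals {b=T, d=T}.
      branch 1.2 (add (!d && !a)):
        (!d && !a): α-rule — add !d, !a.
        (((c -> a) || (!b -> !d)) -> (c || b)): β-rule — branch into !((c -> a) || (!b -> !d))  //  (c || b).
          branch 1.2.1 (add !((c -> a) || (!b -> !d))):
            !((c -> a) || (!b -> !d)): α-rule — add !(c -> a), !(!b -> !d).
            !(c -> a): α-rule — add c, !a.
            !(!b -> !d): α-rule — add !b, !!d.
            × closes — contains both d and !d.
          branch 1.2.2 (add (c || b)):
            (c || d): β-rule — branch into c  //  d.
              branch 1.2.2.1 (add c):
                (c || b): β-rule — branch into c  //  b.
                  branch 1.2.2.1.1 (add c):
                    ○ open, literals {a=F, c=T, d=F}.
                  branch 1.2.2.1.2 (add b):
                    ○ open, literals {a=F, b=T, c=T, d=F}.
              branch 1.2.2.2 (add d):
                × closes — contains both d and !d.
  branch 2 (add !(((c -> a) || (!b -> !d)) -> (c || b)), !(c || d)):
    !(((c -> a) || (!b -> !d)) -> (c || b)): α-rule — add ((c -> a) || (!b -> !d)), !(c || b).
    !(c || d): α-rule — add !c, !d.
    !(c || b): α-rule — add !c, !b.
    (d || (!d && !a)): β-rule — branch into d  //  (!d && !a).
      branch 2.1 (add d):
        × closes — contains both d and !d.
      branch 2.2 (add (!d && !a)):
        (!d && !a): α-rule — add !d, !a.
        ((c -> a) || (!b -> !d)): β-rule — branch into (c -> a)  //  (!b -> !d).
          branch 2.2.1 (add (c -> a)):
            (c -> a): β-rule — branch into !c  //  a.
              branch 2.2.1.1 (add !c):
                ○ open, literals {a=F, b=F, c=F, d=F}.
              branch 2.2.1.2 (add a):
                × closes — contains both a and !a.
          branch 2.2.2 (add (!b -> !d)):
            (!b -> !d): β-rule — branch into !!b  //  !d.
              branch 2.2.2.1 (add !!b):
                × closes — contains both b and !b.
              branch 2.2.2.2 (add !d):
                ○ open, literals {a=F, b=F, c=F, d=F}.
5 branches closed, 10 open.
Each open branch fixes some atoms; the unmentioned ones are free. Counting distinct full assignments: branch {a=F, b=F, c=T, d=T} (e) contributes 2 new; branch {a=F, b=F, c=T, d=T} (e) contributes 0 new; branch {c=T, d=T} (a, b, e) contributes 6 new; branch {b=T, c=T, d=T} (a, e) contributes 0 new; branch {c=T, d=T} (a, b, e) contributes 0 new; branch {b=T, d=T} (a, c, e) contributes 4 new; branch {a=F, c=T, d=F} (b, e) contributes 4 new; branch {a=F, b=T, c=T, d=F} (e) contributes 0 new; branch {a=F, b=F, c=F, d=F} (e) contributes 2 new; branch {a=F, b=F, c=F, d=F} (e) contributes 0 new. Total: 18.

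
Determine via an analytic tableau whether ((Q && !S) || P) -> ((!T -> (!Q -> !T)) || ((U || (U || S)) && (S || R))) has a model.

Initial set: {(((Q && !S) || P) -> ((!T -> (!Q -> !T)) || ((U || (U || S)) && (S || R))))}.
(((Q && !S) || P) -> ((!T -> (!Q -> !T)) || ((U || (U || S)) && (S || R)))): β-rule — branch into !((Q && !S) || P)  //  ((!T -> (!Q -> !T)) || ((U || (U || S)) && (S || R))).
  branch 1 (add !((Q && !S) || P)):
    !((Q && !S) || P): α-rule — add !(Q && !S), !P.
    !(Q && !S): β-rule — branch into !Q  //  !!S.
      branch 1.1 (add !Q):
        ○ open, literals {P=F, Q=F}.
      branch 1.2 (add !!S):
        ○ open, literals {P=F, S=T}.
  branch 2 (add ((!T -> (!Q -> !T)) || ((U || (U || S)) && (S || R)))):
    ((!T -> (!Q -> !T)) || ((U || (U || S)) && (S || R))): β-rule — branch into (!T -> (!Q -> !T))  //  ((U || (U || S)) && (S || R)).
      branch 2.1 (add (!T -> (!Q -> !T))):
        (!T -> (!Q -> !T)): β-rule — branch into !!T  //  (!Q -> !T).
          branch 2.1.1 (add !!T):
            ○ open, literals {T=T}.
          branch 2.1.2 (add (!Q -> !T)):
            (!Q -> !T): β-rule — branch into !!Q  //  !T.
              branch 2.1.2.1 (add !!Q):
                ○ open, literals {Q=T}.
              branch 2.1.2.2 (add !T):
                ○ open, literals {T=F}.
      branch 2.2 (add ((U || (U || S)) && (S || R))):
        ((U || (U || S)) && (S || R)): α-rule — add (U || (U || S)), (S || R).
        (U || (U || S)): β-rule — branch into U  //  (U || S).
          branch 2.2.1 (add U):
            (S || R): β-rule — branch into S  //  R.
              branch 2.2.1.1 (add S):
                ○ open, literals {S=T, U=T}.
              branch 2.2.1.2 (add R):
                ○ open, literals {R=T, U=T}.
          branch 2.2.2 (add (U || S)):
            (S || R): β-rule — branch into S  //  R.
              branch 2.2.2.1 (add S):
                (U || S): β-rule — branch into U  //  S.
                  branch 2.2.2.1.1 (add U):
                    ○ open, literals {S=T, U=T}.
                  branch 2.2.2.1.2 (add S):
                    ○ open, literals {S=T}.
              branch 2.2.2.2 (add R):
                (U || S): β-rule — branch into U  //  S.
                  branch 2.2.2.2.1 (add U):
                    ○ open, literals {R=T, U=T}.
                  branch 2.2.2.2.2 (add S):
                    ○ open, literals {R=T, S=T}.
0 branches closed, 11 open.
An open branch gives a satisfying assignment: P=F, Q=F.

Satisfiable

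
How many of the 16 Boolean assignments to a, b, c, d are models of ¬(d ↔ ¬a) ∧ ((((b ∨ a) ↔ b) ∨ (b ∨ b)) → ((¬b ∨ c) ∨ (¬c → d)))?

7

Initial set: {(¬(d ↔ ¬a) ∧ ((((b ∨ a) ↔ b) ∨ (b ∨ b)) → ((¬b ∨ c) ∨ (¬c → d))))}.
(¬(d ↔ ¬a) ∧ ((((b ∨ a) ↔ b) ∨ (b ∨ b)) → ((¬b ∨ c) ∨ (¬c → d)))): α-rule — add ¬(d ↔ ¬a), ((((b ∨ a) ↔ b) ∨ (b ∨ b)) → ((¬b ∨ c) ∨ (¬c → d))).
¬(d ↔ ¬a): β-rule — branch into d, ¬¬a  //  ¬d, ¬a.
  branch 1 (add d, ¬¬a):
    ((((b ∨ a) ↔ b) ∨ (b ∨ b)) → ((¬b ∨ c) ∨ (¬c → d))): β-rule — branch into ¬(((b ∨ a) ↔ b) ∨ (b ∨ b))  //  ((¬b ∨ c) ∨ (¬c → d)).
      branch 1.1 (add ¬(((b ∨ a) ↔ b) ∨ (b ∨ b))):
        ¬(((b ∨ a) ↔ b) ∨ (b ∨ b)): α-rule — add ¬((b ∨ a) ↔ b), ¬(b ∨ b).
        ¬(b ∨ b): α-rule — add ¬b, ¬b.
        ¬((b ∨ a) ↔ b): β-rule — branch into (b ∨ a), ¬b  //  ¬(b ∨ a), b.
          branch 1.1.1 (add (b ∨ a), ¬b):
            (b ∨ a): β-rule — branch into b  //  a.
              branch 1.1.1.1 (add b):
                × closes — contains both b and ¬b.
              branch 1.1.1.2 (add a):
                ○ open, literals {a=T, b=F, d=T}.
          branch 1.1.2 (add ¬(b ∨ a), b):
            × closes — contains both b and ¬b.
      branch 1.2 (add ((¬b ∨ c) ∨ (¬c → d))):
        ((¬b ∨ c) ∨ (¬c → d)): β-rule — branch into (¬b ∨ c)  //  (¬c → d).
          branch 1.2.1 (add (¬b ∨ c)):
            (¬b ∨ c): β-rule — branch into ¬b  //  c.
              branch 1.2.1.1 (add ¬b):
                ○ open, literals {a=T, b=F, d=T}.
              branch 1.2.1.2 (add c):
                ○ open, literals {a=T, c=T, d=T}.
          branch 1.2.2 (add (¬c → d)):
            (¬c → d): β-rule — branch into ¬¬c  //  d.
              branch 1.2.2.1 (add ¬¬c):
                ○ open, literals {a=T, c=T, d=T}.
              branch 1.2.2.2 (add d):
                ○ open, literals {a=T, d=T}.
  branch 2 (add ¬d, ¬a):
    ((((b ∨ a) ↔ b) ∨ (b ∨ b)) → ((¬b ∨ c) ∨ (¬c → d))): β-rule — branch into ¬(((b ∨ a) ↔ b) ∨ (b ∨ b))  //  ((¬b ∨ c) ∨ (¬c → d)).
      branch 2.1 (add ¬(((b ∨ a) ↔ b) ∨ (b ∨ b))):
        ¬(((b ∨ a) ↔ b) ∨ (b ∨ b)): α-rule — add ¬((b ∨ a) ↔ b), ¬(b ∨ b).
        ¬(b ∨ b): α-rule — add ¬b, ¬b.
        ¬((b ∨ a) ↔ b): β-rule — branch into (b ∨ a), ¬b  //  ¬(b ∨ a), b.
          branch 2.1.1 (add (b ∨ a), ¬b):
            (b ∨ a): β-rule — branch into b  //  a.
              branch 2.1.1.1 (add b):
                × closes — contains both b and ¬b.
              branch 2.1.1.2 (add a):
                × closes — contains both a and ¬a.
          branch 2.1.2 (add ¬(b ∨ a), b):
            × closes — contains both b and ¬b.
      branch 2.2 (add ((¬b ∨ c) ∨ (¬c → d))):
        ((¬b ∨ c) ∨ (¬c → d)): β-rule — branch into (¬b ∨ c)  //  (¬c → d).
          branch 2.2.1 (add (¬b ∨ c)):
            (¬b ∨ c): β-rule — branch into ¬b  //  c.
              branch 2.2.1.1 (add ¬b):
                ○ open, literals {a=F, b=F, d=F}.
              branch 2.2.1.2 (add c):
                ○ open, literals {a=F, c=T, d=F}.
          branch 2.2.2 (add (¬c → d)):
            (¬c → d): β-rule — branch into ¬¬c  //  d.
              branch 2.2.2.1 (add ¬¬c):
                ○ open, literals {a=F, c=T, d=F}.
              branch 2.2.2.2 (add d):
                × closes — contains both d and ¬d.
6 branches closed, 8 open.
Each open branch fixes some atoms; the unmentioned ones are free. Counting distinct full assignments: branch {a=T, b=F, d=T} (c) contributes 2 new; branch {a=T, b=F, d=T} (c) contributes 0 new; branch {a=T, c=T, d=T} (b) contributes 1 new; branch {a=T, c=T, d=T} (b) contributes 0 new; branch {a=T, d=T} (b, c) contributes 1 new; branch {a=F, b=F, d=F} (c) contributes 2 new; branch {a=F, c=T, d=F} (b) contributes 1 new; branch {a=F, c=T, d=F} (b) contributes 0 new. Total: 7.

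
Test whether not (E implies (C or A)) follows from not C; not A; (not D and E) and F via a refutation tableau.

Initial set: {not C; not A; ((not D and E) and F); not not (E implies (C or A))}.
((not D and E) and F): α-rule — add (not D and E), F.
(not D and E): α-rule — add not D, E.
not not (E implies (C or A)): β-rule — branch into not E  //  (C or A).
  branch 1 (add not E):
    × closes — contains both E and not E.
  branch 2 (add (C or A)):
    (C or A): β-rule — branch into C  //  A.
      branch 2.1 (add C):
        × closes — contains both C and not C.
      branch 2.2 (add A):
        × closes — contains both A and not A.
All 3 branches close.
Every branch closed, so the premises entail the conclusion.

Yes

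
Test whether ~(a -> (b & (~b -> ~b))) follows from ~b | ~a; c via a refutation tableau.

Initial set: {(~b | ~a); c; ~~(a -> (b & (~b -> ~b)))}.
(~b | ~a): β-rule — branch into ~b  //  ~a.
  branch 1 (add ~b):
    ~~(a -> (b & (~b -> ~b))): β-rule — branch into ~a  //  (b & (~b -> ~b)).
      branch 1.1 (add ~a):
        ○ open, literals {a=false, b=false, c=true}.
      branch 1.2 (add (b & (~b -> ~b))):
        (b & (~b -> ~b)): α-rule — add b, (~b -> ~b).
        × closes — contains both b and ~b.
  branch 2 (add ~a):
    ~~(a -> (b & (~b -> ~b))): β-rule — branch into ~a  //  (b & (~b -> ~b)).
      branch 2.1 (add ~a):
        ○ open, literals {a=false, c=true}.
      branch 2.2 (add (b & (~b -> ~b))):
        (b & (~b -> ~b)): α-rule — add b, (~b -> ~b).
        (~b -> ~b): β-rule — branch into ~~b  //  ~b.
          branch 2.2.1 (add ~~b):
            ○ open, literals {a=false, b=true, c=true}.
          branch 2.2.2 (add ~b):
            × closes — contains both b and ~b.
2 branches closed, 3 open.
An open branch gives a countermodel: a=false, b=false, c=true (unmentioned atoms arbitrary); the premises hold there but the conclusion fails.

No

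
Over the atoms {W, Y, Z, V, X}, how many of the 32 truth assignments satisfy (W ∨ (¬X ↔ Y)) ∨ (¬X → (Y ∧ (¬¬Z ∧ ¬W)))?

Initial set: {T ((W ∨ (¬X ↔ Y)) ∨ (¬X → (Y ∧ (¬¬Z ∧ ¬W))))}.
T ((W ∨ (¬X ↔ Y)) ∨ (¬X → (Y ∧ (¬¬Z ∧ ¬W)))): β-rule — branch into T (W ∨ (¬X ↔ Y))  //  T (¬X → (Y ∧ (¬¬Z ∧ ¬W))).
  branch 1 (add T (W ∨ (¬X ↔ Y))):
    T (W ∨ (¬X ↔ Y)): β-rule — branch into T W  //  T (¬X ↔ Y).
      branch 1.1 (add T W):
        ○ open, literals {W=true}.
      branch 1.2 (add T (¬X ↔ Y)):
        T (¬X ↔ Y): β-rule — branch into T ¬X, T Y  //  F ¬X, F Y.
          branch 1.2.1 (add T ¬X, T Y):
            ○ open, literals {X=false, Y=true}.
          branch 1.2.2 (add F ¬X, F Y):
            ○ open, literals {X=true, Y=false}.
  branch 2 (add T (¬X → (Y ∧ (¬¬Z ∧ ¬W)))):
    T (¬X → (Y ∧ (¬¬Z ∧ ¬W))): β-rule — branch into F ¬X  //  T (Y ∧ (¬¬Z ∧ ¬W)).
      branch 2.1 (add F ¬X):
        ○ open, literals {X=true}.
      branch 2.2 (add T (Y ∧ (¬¬Z ∧ ¬W))):
        T (Y ∧ (¬¬Z ∧ ¬W)): α-rule — add T Y, T (¬¬Z ∧ ¬W).
        T (¬¬Z ∧ ¬W): α-rule — add T ¬¬Z, T ¬W.
        T ¬¬Z: drop double negation, giving T Z.
        ○ open, literals {W=false, Y=true, Z=true}.
0 branches closed, 5 open.
Each open branch fixes some atoms; the unmentioned ones are free. Counting distinct full assignments: branch {W=true} (Y, Z, V, X) contributes 16 new; branch {X=false, Y=true} (W, Z, V) contributes 4 new; branch {X=true, Y=false} (W, Z, V) contributes 4 new; branch {X=true} (W, Y, Z, V) contributes 4 new; branch {W=false, Y=true, Z=true} (V, X) contributes 0 new. Total: 28.

28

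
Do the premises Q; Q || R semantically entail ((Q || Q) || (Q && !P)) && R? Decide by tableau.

Initial set: {Q; (Q || R); !(((Q || Q) || (Q && !P)) && R)}.
(Q || R): β-rule — branch into Q  //  R.
  branch 1 (add Q):
    !(((Q || Q) || (Q && !P)) && R): β-rule — branch into !((Q || Q) || (Q && !P))  //  !R.
      branch 1.1 (add !((Q || Q) || (Q && !P))):
        !((Q || Q) || (Q && !P)): α-rule — add !(Q || Q), !(Q && !P).
        !(Q || Q): α-rule — add !Q, !Q.
        × closes — contains both Q and !Q.
      branch 1.2 (add !R):
        ○ open, literals {Q=true, R=false}.
  branch 2 (add R):
    !(((Q || Q) || (Q && !P)) && R): β-rule — branch into !((Q || Q) || (Q && !P))  //  !R.
      branch 2.1 (add !((Q || Q) || (Q && !P))):
        !((Q || Q) || (Q && !P)): α-rule — add !(Q || Q), !(Q && !P).
        !(Q || Q): α-rule — add !Q, !Q.
        × closes — contains both Q and !Q.
      branch 2.2 (add !R):
        × closes — contains both R and !R.
3 branches closed, 1 open.
An open branch gives a countermodel: Q=true, R=false (unmentioned atoms arbitrary); the premises hold there but the conclusion fails.

No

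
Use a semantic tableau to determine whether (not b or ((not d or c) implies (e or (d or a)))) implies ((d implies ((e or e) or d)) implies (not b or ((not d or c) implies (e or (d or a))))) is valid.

Valid

Assume the negation and expand:
Initial set: {not ((not b or ((not d or c) implies (e or (d or a)))) implies ((d implies ((e or e) or d)) implies (not b or ((not d or c) implies (e or (d or a))))))}.
not ((not b or ((not d or c) implies (e or (d or a)))) implies ((d implies ((e or e) or d)) implies (not b or ((not d or c) implies (e or (d or a)))))): α-rule — add (not b or ((not d or c) implies (e or (d or a)))), not ((d implies ((e or e) or d)) implies (not b or ((not d or c) implies (e or (d or a))))).
not ((d implies ((e or e) or d)) implies (not b or ((not d or c) implies (e or (d or a))))): α-rule — add (d implies ((e or e) or d)), not (not b or ((not d or c) implies (e or (d or a)))).
not (not b or ((not d or c) implies (e or (d or a)))): α-rule — add not not b, not ((not d or c) implies (e or (d or a))).
not ((not d or c) implies (e or (d or a))): α-rule — add (not d or c), not (e or (d or a)).
not (e or (d or a)): α-rule — add not e, not (d or a).
not (d or a): α-rule — add not d, not a.
(not b or ((not d or c) implies (e or (d or a)))): β-rule — branch into not b  //  ((not d or c) implies (e or (d or a))).
  branch 1 (add not b):
    × closes — contains both b and not b.
  branch 2 (add ((not d or c) implies (e or (d or a)))):
    (d implies ((e or e) or d)): β-rule — branch into not d  //  ((e or e) or d).
      branch 2.1 (add not d):
        (not d or c): β-rule — branch into not d  //  c.
          branch 2.1.1 (add not d):
            ((not d or c) implies (e or (d or a))): β-rule — branch into not (not d or c)  //  (e or (d or a)).
              branch 2.1.1.1 (add not (not d or c)):
                not (not d or c): α-rule — add not not d, not c.
                × closes — contains both d and not d.
              branch 2.1.1.2 (add (e or (d or a))):
                (e or (d or a)): β-rule — branch into e  //  (d or a).
                  branch 2.1.1.2.1 (add e):
                    × closes — contains both e and not e.
                  branch 2.1.1.2.2 (add (d or a)):
                    (d or a): β-rule — branch into d  //  a.
                      branch 2.1.1.2.2.1 (add d):
                        × closes — contains both d and not d.
                      branch 2.1.1.2.2.2 (add a):
                        × closes — contains both a and not a.
          branch 2.1.2 (add c):
            ((not d or c) implies (e or (d or a))): β-rule — branch into not (not d or c)  //  (e or (d or a)).
              branch 2.1.2.1 (add not (not d or c)):
                not (not d or c): α-rule — add not not d, not c.
                × closes — contains both d and not d.
              branch 2.1.2.2 (add (e or (d or a))):
                (e or (d or a)): β-rule — branch into e  //  (d or a).
                  branch 2.1.2.2.1 (add e):
                    × closes — contains both e and not e.
                  branch 2.1.2.2.2 (add (d or a)):
                    (d or a): β-rule — branch into d  //  a.
                      branch 2.1.2.2.2.1 (add d):
                        × closes — contains both d and not d.
                      branch 2.1.2.2.2.2 (add a):
                        × closes — contains both a and not a.
      branch 2.2 (add ((e or e) or d)):
        (not d or c): β-rule — branch into not d  //  c.
          branch 2.2.1 (add not d):
            ((not d or c) implies (e or (d or a))): β-rule — branch into not (not d or c)  //  (e or (d or a)).
              branch 2.2.1.1 (add not (not d or c)):
                not (not d or c): α-rule — add not not d, not c.
                × closes — contains both d and not d.
              branch 2.2.1.2 (add (e or (d or a))):
                ((e or e) or d): β-rule — branch into (e or e)  //  d.
                  branch 2.2.1.2.1 (add (e or e)):
                    (e or (d or a)): β-rule — branch into e  //  (d or a).
                      branch 2.2.1.2.1.1 (add e):
                        × closes — contains both e and not e.
                      branch 2.2.1.2.1.2 (add (d or a)):
                        (e or e): β-rule — branch into e  //  e.
                          branch 2.2.1.2.1.2.1 (add e):
                            × closes — contains both e and not e.
                          branch 2.2.1.2.1.2.2 (add e):
                            × closes — contains both e and not e.
                  branch 2.2.1.2.2 (add d):
                    × closes — contains both d and not d.
          branch 2.2.2 (add c):
            ((not d or c) implies (e or (d or a))): β-rule — branch into not (not d or c)  //  (e or (d or a)).
              branch 2.2.2.1 (add not (not d or c)):
                not (not d or c): α-rule — add not not d, not c.
                × closes — contains both d and not d.
              branch 2.2.2.2 (add (e or (d or a))):
                ((e or e) or d): β-rule — branch into (e or e)  //  d.
                  branch 2.2.2.2.1 (add (e or e)):
                    (e or (d or a)): β-rule — branch into e  //  (d or a).
                      branch 2.2.2.2.1.1 (add e):
                        × closes — contains both e and not e.
                      branch 2.2.2.2.1.2 (add (d or a)):
                        (e or e): β-rule — branch into e  //  e.
                          branch 2.2.2.2.1.2.1 (add e):
                            × closes — contains both e and not e.
                          branch 2.2.2.2.1.2.2 (add e):
                            × closes — contains both e and not e.
                  branch 2.2.2.2.2 (add d):
                    × closes — contains both d and not d.
All 19 branches close.
Every branch closed, so the negation is unsatisfiable and the formula is valid.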